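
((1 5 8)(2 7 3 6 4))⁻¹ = (1 8 5)(2 4 6 3 7)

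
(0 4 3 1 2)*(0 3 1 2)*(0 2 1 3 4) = (1 2 4 3)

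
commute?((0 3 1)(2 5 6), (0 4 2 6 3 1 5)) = no:(0 3 1)(2 5 6)*(0 4 2 6 3 1 5) = (0 1 4 2)(3 5), (0 4 2 6 3 1 5)*(0 3 1)(2 5 6) = (0 4 5 3)(1 6)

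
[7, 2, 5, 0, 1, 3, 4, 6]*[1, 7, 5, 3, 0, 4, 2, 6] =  [6, 5, 4, 1, 7, 3, 0, 2]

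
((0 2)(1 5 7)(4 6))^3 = (0 2)(4 6)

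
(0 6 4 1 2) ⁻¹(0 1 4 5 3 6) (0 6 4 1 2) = (1 5 3 4 6 2) 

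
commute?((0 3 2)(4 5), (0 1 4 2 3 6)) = no:(0 3 2)(4 5)*(0 1 4 2 3 6) = (0 6)(1 4 5 2), (0 1 4 2 3 6)*(0 3 2)(4 5) = (0 1 5 4)(3 6)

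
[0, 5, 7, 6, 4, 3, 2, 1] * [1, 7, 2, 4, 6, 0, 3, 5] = [1, 0, 5, 3, 6, 4, 2, 7]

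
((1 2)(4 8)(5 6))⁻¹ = (1 2)(4 8)(5 6)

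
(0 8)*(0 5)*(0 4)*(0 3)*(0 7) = (0 8 5 4 3 7)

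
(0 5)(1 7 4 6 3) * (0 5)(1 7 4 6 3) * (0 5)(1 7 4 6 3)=(0 5)(1 6 7 3 4)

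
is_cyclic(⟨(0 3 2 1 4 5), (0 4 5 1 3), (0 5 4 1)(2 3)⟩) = no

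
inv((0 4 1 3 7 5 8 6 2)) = (0 2 6 8 5 7 3 1 4)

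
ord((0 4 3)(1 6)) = 6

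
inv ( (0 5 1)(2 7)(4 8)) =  (0 1 5)(2 7)(4 8)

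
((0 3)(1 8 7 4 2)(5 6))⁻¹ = (0 3)(1 2 4 7 8)(5 6)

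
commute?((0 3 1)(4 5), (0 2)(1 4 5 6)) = no:(0 3 1)(4 5) * (0 2)(1 4 5 6) = (0 3 4 6 1 2), (0 2)(1 4 5 6) * (0 3 1)(4 5) = (0 2 3 1 5 6)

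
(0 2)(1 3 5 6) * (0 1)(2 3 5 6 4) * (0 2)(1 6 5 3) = (0 1 3 5 4)(2 6)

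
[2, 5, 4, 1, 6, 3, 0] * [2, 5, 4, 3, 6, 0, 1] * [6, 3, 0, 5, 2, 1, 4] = [2, 6, 4, 1, 3, 5, 0]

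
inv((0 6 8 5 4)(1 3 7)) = (0 4 5 8 6)(1 7 3)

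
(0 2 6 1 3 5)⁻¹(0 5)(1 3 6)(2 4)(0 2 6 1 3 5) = (0 2)(1 3 5)(4 6)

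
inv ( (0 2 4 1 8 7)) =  (0 7 8 1 4 2)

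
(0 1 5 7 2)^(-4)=(0 1 5 7 2)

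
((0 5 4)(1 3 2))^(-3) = ()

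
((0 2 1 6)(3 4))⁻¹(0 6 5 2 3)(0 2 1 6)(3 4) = (0 5 1 4 2)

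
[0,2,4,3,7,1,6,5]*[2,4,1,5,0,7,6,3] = [2,1,0,5,3,4,6,7]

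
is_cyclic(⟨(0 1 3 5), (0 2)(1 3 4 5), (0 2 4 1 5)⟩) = no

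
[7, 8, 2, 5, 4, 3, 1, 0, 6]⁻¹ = [7, 6, 2, 5, 4, 3, 8, 0, 1]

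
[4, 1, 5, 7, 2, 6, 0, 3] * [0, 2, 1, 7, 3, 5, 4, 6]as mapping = [0→3, 1→2, 2→5, 3→6, 4→1, 5→4, 6→0, 7→7]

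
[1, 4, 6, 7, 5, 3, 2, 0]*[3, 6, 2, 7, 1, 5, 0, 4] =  [6, 1, 0, 4, 5, 7, 2, 3]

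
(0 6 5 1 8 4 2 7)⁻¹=(0 7 2 4 8 1 5 6)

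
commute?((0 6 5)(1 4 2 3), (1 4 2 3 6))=no:(0 6 5)(1 4 2 3) * (1 4 2 3 6)=(0 1 2 6 5)(3 4), (1 4 2 3 6) * (0 6 5)(1 4 2 3)=(0 6 4 3 5)(1 2)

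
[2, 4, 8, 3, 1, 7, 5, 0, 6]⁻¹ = [7, 4, 0, 3, 1, 6, 8, 5, 2]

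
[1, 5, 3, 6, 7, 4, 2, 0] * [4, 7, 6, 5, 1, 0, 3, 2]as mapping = [0→7, 1→0, 2→5, 3→3, 4→2, 5→1, 6→6, 7→4]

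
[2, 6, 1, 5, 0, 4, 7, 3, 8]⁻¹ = [4, 2, 0, 7, 5, 3, 1, 6, 8]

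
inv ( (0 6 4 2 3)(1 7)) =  (0 3 2 4 6)(1 7)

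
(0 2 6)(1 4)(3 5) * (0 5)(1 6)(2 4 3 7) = (0 4 6 5 7 2 1 3)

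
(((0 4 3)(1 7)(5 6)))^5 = (0 3 4)(1 7)(5 6)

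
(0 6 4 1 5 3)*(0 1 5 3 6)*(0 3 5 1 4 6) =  (0 3 4 1 5)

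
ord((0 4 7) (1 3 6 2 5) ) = 15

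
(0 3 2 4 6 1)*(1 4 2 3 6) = (0 6 4 1)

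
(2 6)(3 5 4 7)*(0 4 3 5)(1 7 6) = (0 4 6 2 1 7 5 3)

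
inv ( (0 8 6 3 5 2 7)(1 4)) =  (0 7 2 5 3 6 8)(1 4)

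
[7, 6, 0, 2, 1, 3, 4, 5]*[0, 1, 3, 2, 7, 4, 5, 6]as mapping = [0→6, 1→5, 2→0, 3→3, 4→1, 5→2, 6→7, 7→4]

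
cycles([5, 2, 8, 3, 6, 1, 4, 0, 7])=(0 5 1 2 8 7)(4 6)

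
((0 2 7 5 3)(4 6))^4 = (0 3 5 7 2)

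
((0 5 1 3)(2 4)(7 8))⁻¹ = (0 3 1 5)(2 4)(7 8)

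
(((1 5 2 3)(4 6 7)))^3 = (1 3 2 5)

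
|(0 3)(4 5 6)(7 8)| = 6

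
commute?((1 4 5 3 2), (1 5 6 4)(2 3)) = no:(1 4 5 3 2) * (1 5 6 4)(2 3) = (2 5)(4 6), (1 5 6 4)(2 3) * (1 4 5 3 2) = (1 3)(5 6)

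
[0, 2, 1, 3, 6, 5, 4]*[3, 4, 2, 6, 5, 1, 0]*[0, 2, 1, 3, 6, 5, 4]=[3, 1, 6, 4, 0, 2, 5]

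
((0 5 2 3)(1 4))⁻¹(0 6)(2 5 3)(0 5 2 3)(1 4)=(0 3 2)(5 6)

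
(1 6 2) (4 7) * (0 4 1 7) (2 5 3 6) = (0 4) (1 2 7) (3 6 5) 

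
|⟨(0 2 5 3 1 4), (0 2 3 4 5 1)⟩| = 720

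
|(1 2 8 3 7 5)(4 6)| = 6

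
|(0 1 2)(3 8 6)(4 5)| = 6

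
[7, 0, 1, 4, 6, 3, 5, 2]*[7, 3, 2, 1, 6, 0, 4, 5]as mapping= [0→5, 1→7, 2→3, 3→6, 4→4, 5→1, 6→0, 7→2]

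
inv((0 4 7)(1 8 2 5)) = (0 7 4)(1 5 2 8)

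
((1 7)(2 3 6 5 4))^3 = (1 7)(2 5 3 4 6)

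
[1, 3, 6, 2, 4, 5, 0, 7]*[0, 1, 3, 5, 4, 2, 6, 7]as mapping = [0→1, 1→5, 2→6, 3→3, 4→4, 5→2, 6→0, 7→7]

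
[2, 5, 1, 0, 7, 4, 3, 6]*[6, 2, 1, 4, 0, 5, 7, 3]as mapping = [0→1, 1→5, 2→2, 3→6, 4→3, 5→0, 6→4, 7→7]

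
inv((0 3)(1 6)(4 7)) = (0 3)(1 6)(4 7)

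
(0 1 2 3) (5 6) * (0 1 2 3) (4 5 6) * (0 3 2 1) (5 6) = (0 1 2 3) (4 6 5) 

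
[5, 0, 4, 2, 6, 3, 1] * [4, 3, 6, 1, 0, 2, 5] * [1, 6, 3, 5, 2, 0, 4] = [3, 2, 1, 4, 0, 6, 5]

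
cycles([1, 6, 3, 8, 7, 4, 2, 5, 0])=(0 1 6 2 3 8)(4 7 5)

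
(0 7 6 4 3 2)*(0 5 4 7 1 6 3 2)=(0 1 6 7 3) (2 5 4) 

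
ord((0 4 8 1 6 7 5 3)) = 8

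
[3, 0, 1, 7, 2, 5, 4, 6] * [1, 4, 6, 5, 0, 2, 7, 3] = [5, 1, 4, 3, 6, 2, 0, 7]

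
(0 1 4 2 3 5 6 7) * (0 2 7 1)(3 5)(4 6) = (1 6)(2 5 4 7)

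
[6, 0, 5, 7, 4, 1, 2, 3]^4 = [1, 5, 6, 3, 4, 2, 0, 7]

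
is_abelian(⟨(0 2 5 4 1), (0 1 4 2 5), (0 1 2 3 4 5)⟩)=no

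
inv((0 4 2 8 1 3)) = (0 3 1 8 2 4)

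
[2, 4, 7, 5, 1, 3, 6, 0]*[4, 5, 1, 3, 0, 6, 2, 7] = [1, 0, 7, 6, 5, 3, 2, 4]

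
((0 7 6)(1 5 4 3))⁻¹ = (0 6 7)(1 3 4 5)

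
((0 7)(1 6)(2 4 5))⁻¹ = (0 7)(1 6)(2 5 4)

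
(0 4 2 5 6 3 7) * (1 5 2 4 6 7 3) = (0 6 1 5 7)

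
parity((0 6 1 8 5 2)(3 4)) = even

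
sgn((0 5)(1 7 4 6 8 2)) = 1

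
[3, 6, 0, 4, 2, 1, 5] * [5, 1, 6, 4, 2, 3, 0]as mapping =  [0→4, 1→0, 2→5, 3→2, 4→6, 5→1, 6→3]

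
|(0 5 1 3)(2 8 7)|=12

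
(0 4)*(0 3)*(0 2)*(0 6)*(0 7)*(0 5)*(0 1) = (0 4 3 2 6 7 5 1)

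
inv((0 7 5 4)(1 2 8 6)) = (0 4 5 7)(1 6 8 2)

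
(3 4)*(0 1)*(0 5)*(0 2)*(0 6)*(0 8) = (0 1 5 2 6 8)(3 4)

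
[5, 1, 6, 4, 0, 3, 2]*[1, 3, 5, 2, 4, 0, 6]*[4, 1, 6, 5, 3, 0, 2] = [4, 5, 2, 3, 1, 6, 0]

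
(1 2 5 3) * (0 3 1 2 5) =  (0 3 2)(1 5)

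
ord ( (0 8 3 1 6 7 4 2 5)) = 9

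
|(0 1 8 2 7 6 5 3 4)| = 9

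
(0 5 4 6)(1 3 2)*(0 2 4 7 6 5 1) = (0 1 3 4 5 7 6 2)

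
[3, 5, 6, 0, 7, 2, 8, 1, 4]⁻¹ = [3, 7, 5, 0, 8, 1, 2, 4, 6]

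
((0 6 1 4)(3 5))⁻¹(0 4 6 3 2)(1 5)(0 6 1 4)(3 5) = (0 1 5 2 6)(3 4)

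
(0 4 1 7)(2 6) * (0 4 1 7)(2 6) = (0 1)(4 7)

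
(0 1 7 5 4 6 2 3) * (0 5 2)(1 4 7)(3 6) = (0 4 3 5 7 2 6)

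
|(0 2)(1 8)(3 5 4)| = 6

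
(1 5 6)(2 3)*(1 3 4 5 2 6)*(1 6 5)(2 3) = (1 3 5 6 2 4)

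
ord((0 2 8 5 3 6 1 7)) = 8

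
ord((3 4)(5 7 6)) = 6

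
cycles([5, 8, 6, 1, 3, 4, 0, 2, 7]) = (0 5 4 3 1 8 7 2 6)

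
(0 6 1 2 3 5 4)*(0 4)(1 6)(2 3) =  (0 1 3 5)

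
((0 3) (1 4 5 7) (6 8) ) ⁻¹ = (0 3) (1 7 5 4) (6 8) 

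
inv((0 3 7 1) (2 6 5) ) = (0 1 7 3) (2 5 6) 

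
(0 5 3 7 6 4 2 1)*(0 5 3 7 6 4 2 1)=(0 3 6 2)(1 5 7 4)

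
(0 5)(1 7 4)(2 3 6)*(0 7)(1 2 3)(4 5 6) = (0 6 3 4 2 1)(5 7)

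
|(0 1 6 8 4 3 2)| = 7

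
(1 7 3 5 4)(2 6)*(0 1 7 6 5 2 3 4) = (0 1 6 3 2 5)(4 7)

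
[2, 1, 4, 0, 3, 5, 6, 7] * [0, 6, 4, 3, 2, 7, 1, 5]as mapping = [0→4, 1→6, 2→2, 3→0, 4→3, 5→7, 6→1, 7→5]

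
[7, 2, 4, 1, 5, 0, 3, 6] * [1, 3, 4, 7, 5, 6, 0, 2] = [2, 4, 5, 3, 6, 1, 7, 0]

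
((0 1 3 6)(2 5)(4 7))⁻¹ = (0 6 3 1)(2 5)(4 7)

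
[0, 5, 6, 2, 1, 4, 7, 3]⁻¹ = [0, 4, 3, 7, 5, 1, 2, 6]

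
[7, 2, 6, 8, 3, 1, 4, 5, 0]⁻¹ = [8, 5, 1, 4, 6, 7, 2, 0, 3]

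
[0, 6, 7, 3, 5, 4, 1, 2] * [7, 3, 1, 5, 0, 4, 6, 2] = [7, 6, 2, 5, 4, 0, 3, 1]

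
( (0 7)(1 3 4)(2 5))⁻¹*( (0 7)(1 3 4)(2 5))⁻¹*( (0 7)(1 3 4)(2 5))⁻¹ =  (0 7)(2 5)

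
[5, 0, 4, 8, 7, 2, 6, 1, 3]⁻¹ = [1, 7, 5, 8, 2, 0, 6, 4, 3]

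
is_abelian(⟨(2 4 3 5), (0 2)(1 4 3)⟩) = no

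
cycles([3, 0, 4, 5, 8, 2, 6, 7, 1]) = (0 3 5 2 4 8 1)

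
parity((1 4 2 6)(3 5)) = even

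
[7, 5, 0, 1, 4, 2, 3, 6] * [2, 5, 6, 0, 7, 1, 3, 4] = [4, 1, 2, 5, 7, 6, 0, 3]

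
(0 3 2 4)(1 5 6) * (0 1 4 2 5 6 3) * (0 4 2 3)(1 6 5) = (0 4 6 2 3 1 5)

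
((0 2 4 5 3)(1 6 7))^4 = (0 3 5 4 2)(1 6 7)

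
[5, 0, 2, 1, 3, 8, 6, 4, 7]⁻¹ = [1, 3, 2, 4, 7, 0, 6, 8, 5]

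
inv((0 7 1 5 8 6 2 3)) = (0 3 2 6 8 5 1 7)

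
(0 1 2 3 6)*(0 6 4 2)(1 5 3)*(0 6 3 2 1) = (0 5 2)(1 6 3 4)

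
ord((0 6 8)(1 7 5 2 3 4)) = 6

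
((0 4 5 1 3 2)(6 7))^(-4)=(0 5 3)(1 2 4)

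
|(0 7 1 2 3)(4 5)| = 10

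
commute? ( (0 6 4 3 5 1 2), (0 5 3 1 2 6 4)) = no: (0 6 4 3 5 1 2)*(0 5 3 1 2 6 4) = (0 4 1 6)(2 5), (0 5 3 1 2 6 4)*(0 6 4 3 5 1 2) = (0 1)(2 4 6 3)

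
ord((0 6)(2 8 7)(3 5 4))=6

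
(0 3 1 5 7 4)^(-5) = (0 3 1 5 7 4)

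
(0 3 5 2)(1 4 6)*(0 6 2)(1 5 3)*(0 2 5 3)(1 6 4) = (0 6 3)(2 4 5)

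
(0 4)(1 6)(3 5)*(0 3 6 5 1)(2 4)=(0 2 4 3 1 5 6)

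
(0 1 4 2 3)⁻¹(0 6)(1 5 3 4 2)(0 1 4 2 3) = (0 2 3 4 5)(1 6)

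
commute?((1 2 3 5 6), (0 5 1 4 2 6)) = no:(1 2 3 5 6)*(0 5 1 4 2 6) = (0 5)(1 6 4 2 3), (0 5 1 4 2 6)*(1 2 3 5 6) = (0 6)(1 4 3 5 2)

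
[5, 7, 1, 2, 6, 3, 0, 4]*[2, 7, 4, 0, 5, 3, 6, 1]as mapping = [0→3, 1→1, 2→7, 3→4, 4→6, 5→0, 6→2, 7→5]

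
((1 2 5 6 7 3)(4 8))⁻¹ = (1 3 7 6 5 2)(4 8)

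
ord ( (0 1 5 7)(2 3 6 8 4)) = 20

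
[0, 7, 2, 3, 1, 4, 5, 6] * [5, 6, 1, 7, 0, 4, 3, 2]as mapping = [0→5, 1→2, 2→1, 3→7, 4→6, 5→0, 6→4, 7→3]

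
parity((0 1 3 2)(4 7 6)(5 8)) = even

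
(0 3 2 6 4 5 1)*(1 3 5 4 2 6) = (0 5 3 6 2 1)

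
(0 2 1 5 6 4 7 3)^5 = (0 4 1 3 6 2 7 5)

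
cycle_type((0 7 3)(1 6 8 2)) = 3.4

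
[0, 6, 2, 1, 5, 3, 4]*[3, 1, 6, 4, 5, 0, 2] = [3, 2, 6, 1, 0, 4, 5]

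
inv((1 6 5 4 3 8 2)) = (1 2 8 3 4 5 6)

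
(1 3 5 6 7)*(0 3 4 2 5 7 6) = (0 3 7 1 4 2 5)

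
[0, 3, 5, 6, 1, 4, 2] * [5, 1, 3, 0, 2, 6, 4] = [5, 0, 6, 4, 1, 2, 3]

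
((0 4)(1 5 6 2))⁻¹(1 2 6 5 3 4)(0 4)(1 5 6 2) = (0 5 1 2 6 3)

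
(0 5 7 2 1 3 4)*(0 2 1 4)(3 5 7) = (0 7 1 5 3)(2 4)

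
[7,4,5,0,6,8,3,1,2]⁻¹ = [3,7,8,6,1,2,4,0,5]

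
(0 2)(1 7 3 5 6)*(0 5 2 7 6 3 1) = (0 7 1 6)(2 5 3)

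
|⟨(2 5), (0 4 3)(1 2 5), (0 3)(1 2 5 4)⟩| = 720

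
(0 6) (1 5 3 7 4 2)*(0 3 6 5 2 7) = (0 5 6 3) (1 2) (4 7) 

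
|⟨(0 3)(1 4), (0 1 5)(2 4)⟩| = 720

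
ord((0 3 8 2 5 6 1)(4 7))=14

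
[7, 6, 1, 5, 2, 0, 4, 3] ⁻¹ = [5, 2, 4, 7, 6, 3, 1, 0] 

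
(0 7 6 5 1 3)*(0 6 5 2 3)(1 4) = (0 7 5 4 1)(2 3 6)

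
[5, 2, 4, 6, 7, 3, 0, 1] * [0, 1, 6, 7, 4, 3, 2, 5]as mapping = [0→3, 1→6, 2→4, 3→2, 4→5, 5→7, 6→0, 7→1]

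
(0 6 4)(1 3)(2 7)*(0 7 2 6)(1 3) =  (4 7 6)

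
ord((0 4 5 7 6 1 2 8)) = 8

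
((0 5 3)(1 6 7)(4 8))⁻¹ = (0 3 5)(1 7 6)(4 8)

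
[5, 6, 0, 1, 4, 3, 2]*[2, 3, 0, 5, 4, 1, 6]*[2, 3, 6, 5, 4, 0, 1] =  [3, 1, 6, 5, 4, 0, 2]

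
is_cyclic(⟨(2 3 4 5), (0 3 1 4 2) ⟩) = no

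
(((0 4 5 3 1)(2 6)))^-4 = (0 4 5 3 1)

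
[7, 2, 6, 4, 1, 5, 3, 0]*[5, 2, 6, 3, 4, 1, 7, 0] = [0, 6, 7, 4, 2, 1, 3, 5]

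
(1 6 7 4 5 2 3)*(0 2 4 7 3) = (0 2) (1 6 3) (4 5) 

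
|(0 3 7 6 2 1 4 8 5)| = 9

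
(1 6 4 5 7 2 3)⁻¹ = (1 3 2 7 5 4 6)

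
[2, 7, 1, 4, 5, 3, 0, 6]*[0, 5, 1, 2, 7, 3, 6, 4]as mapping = [0→1, 1→4, 2→5, 3→7, 4→3, 5→2, 6→0, 7→6]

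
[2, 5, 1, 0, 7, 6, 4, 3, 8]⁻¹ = [3, 2, 0, 7, 6, 1, 5, 4, 8]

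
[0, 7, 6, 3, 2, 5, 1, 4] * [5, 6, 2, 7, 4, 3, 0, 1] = [5, 1, 0, 7, 2, 3, 6, 4]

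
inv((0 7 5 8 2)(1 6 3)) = (0 2 8 5 7)(1 3 6)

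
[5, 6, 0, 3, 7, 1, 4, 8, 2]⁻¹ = [2, 5, 8, 3, 6, 0, 1, 4, 7]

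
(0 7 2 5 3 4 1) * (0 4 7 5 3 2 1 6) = (0 5 2 3 7 1 4 6)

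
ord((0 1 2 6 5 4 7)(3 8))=14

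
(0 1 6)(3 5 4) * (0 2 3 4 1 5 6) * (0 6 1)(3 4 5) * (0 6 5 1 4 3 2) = (0 2 3 4 1 5 6)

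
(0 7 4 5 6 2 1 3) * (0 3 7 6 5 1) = (0 6 2)(1 7 4)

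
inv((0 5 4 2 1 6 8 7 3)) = (0 3 7 8 6 1 2 4 5)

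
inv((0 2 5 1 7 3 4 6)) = (0 6 4 3 7 1 5 2)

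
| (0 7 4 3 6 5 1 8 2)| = 9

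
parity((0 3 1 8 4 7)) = odd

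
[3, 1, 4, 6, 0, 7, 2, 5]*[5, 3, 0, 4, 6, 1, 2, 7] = [4, 3, 6, 2, 5, 7, 0, 1]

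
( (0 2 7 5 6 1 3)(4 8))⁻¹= (0 3 1 6 5 7 2)(4 8)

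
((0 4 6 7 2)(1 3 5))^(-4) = (0 4 6 7 2)(1 5 3)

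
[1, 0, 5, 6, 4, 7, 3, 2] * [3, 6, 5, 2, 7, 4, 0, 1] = [6, 3, 4, 0, 7, 1, 2, 5]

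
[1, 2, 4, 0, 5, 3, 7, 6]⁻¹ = [3, 0, 1, 5, 2, 4, 7, 6]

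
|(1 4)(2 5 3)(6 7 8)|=6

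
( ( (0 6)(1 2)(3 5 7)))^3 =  (0 6)(1 2)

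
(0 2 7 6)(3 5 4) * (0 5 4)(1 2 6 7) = (0 6 5)(1 2)(3 4)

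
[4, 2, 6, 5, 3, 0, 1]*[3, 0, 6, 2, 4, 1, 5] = [4, 6, 5, 1, 2, 3, 0]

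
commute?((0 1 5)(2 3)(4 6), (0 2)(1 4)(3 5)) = no:(0 1 5)(2 3)(4 6)*(0 2)(1 4)(3 5) = (0 4 6 1 3)(2 5), (0 2)(1 4)(3 5)*(0 1 5)(2 3)(4 6) = (0 3)(1 6 4 5 2)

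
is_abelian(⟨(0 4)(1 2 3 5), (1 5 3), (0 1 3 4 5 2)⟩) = no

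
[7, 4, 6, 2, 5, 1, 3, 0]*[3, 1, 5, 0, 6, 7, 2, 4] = [4, 6, 2, 5, 7, 1, 0, 3]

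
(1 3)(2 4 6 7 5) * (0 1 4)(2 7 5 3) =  (0 1 2)(3 4 6 5 7)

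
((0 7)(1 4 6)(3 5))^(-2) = (1 4 6)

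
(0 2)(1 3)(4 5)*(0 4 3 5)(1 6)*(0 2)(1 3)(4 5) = (1 4 2 5)(3 6)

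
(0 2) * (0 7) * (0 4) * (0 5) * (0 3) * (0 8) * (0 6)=(0 2 7 4 5 3 8 6)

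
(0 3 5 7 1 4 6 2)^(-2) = (0 6 1 5)(2 4 7 3)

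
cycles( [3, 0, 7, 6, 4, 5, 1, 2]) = (0 3 6 1)(2 7)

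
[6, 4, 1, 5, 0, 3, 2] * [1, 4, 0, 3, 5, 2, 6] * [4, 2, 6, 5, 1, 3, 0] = [0, 3, 1, 6, 2, 5, 4]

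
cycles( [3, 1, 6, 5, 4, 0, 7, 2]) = (0 3 5)(2 6 7)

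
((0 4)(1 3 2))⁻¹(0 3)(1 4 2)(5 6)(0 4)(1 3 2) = (0 1 3)(2 4)(5 6)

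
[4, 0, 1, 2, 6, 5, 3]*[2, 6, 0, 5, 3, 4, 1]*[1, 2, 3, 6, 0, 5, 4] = [6, 3, 4, 1, 2, 0, 5]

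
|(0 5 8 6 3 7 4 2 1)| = 9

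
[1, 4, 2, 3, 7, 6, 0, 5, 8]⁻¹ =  [6, 0, 2, 3, 1, 7, 5, 4, 8]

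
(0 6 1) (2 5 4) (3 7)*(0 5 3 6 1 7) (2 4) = (0 1 5 2 3) (6 7) 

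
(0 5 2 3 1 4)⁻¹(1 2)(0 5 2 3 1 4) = (3 4)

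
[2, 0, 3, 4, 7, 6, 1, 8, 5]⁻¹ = [1, 6, 0, 2, 3, 8, 5, 4, 7]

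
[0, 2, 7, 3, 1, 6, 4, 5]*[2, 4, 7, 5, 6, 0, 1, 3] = [2, 7, 3, 5, 4, 1, 6, 0]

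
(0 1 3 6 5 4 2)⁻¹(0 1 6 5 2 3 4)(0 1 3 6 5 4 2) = (0 6 2 1 3 5 4)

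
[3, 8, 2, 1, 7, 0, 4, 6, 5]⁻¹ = [5, 3, 2, 0, 6, 8, 7, 4, 1]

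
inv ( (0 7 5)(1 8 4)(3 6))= (0 5 7)(1 4 8)(3 6)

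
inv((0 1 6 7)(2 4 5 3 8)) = (0 7 6 1)(2 8 3 5 4)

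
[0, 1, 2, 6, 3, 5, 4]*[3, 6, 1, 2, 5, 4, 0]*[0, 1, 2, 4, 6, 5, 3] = [4, 3, 1, 0, 2, 6, 5]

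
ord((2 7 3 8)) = 4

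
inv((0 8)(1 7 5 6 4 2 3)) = (0 8)(1 3 2 4 6 5 7)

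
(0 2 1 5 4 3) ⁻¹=(0 3 4 5 1 2) 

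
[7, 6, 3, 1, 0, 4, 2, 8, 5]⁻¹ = [4, 3, 6, 2, 5, 8, 1, 0, 7]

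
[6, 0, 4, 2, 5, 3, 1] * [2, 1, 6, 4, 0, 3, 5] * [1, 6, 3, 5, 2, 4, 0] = [4, 3, 1, 0, 5, 2, 6]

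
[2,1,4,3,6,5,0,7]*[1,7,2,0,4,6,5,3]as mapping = [0→2,1→7,2→4,3→0,4→5,5→6,6→1,7→3]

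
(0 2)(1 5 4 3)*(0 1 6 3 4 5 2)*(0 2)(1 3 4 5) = (0 2 3 6 4 5 1)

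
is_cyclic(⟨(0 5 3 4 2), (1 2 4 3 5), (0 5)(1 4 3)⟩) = no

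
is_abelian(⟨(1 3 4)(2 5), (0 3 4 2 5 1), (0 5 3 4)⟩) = no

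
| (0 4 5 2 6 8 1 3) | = 8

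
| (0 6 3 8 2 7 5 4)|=8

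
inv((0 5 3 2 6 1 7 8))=(0 8 7 1 6 2 3 5)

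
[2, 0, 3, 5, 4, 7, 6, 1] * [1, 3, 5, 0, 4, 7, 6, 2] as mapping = [0→5, 1→1, 2→0, 3→7, 4→4, 5→2, 6→6, 7→3] 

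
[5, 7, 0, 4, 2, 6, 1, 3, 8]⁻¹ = [2, 6, 4, 7, 3, 0, 5, 1, 8]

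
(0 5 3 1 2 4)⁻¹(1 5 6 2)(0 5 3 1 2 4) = (2 3 6 4)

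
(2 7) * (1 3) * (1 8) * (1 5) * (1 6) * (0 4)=(0 4)(1 3 8 5 6)(2 7)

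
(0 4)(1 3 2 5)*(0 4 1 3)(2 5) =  (0 1)(3 5)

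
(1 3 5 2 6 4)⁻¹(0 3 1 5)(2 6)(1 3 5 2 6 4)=(0 5 3 2)(4 6)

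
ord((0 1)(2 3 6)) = 6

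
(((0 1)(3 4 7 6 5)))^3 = (0 1)(3 6 4 5 7)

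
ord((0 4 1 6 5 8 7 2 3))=9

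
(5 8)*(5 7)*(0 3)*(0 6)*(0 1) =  (0 3 6 1)(5 8 7)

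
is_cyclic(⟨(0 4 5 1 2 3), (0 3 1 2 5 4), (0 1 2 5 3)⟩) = no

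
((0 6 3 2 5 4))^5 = (0 4 5 2 3 6)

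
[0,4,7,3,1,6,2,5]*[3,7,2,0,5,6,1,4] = [3,5,4,0,7,1,2,6]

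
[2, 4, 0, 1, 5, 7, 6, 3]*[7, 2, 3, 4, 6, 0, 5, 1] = [3, 6, 7, 2, 0, 1, 5, 4]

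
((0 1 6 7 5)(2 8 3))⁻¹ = (0 5 7 6 1)(2 3 8)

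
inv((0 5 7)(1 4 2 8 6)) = (0 7 5)(1 6 8 2 4)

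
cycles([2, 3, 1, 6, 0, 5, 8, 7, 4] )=(0 2 1 3 6 8 4) 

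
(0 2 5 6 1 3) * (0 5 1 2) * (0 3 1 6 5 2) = (0 3 2 6)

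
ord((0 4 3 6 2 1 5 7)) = 8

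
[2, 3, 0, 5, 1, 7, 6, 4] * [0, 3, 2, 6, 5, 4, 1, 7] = [2, 6, 0, 4, 3, 7, 1, 5]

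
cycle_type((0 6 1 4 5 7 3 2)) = 8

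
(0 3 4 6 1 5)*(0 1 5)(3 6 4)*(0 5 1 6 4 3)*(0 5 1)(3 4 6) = (0 6)(3 5)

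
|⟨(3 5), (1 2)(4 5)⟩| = 12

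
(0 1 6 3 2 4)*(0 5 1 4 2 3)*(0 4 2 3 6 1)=(0 2 3 6 4 5)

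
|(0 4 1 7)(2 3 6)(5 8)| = 12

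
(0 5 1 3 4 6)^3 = (0 3)(1 6)(4 5)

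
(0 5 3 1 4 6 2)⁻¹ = (0 2 6 4 1 3 5)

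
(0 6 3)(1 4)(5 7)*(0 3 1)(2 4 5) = (0 6 1 5 7 2 4)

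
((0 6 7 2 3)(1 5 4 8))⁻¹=(0 3 2 7 6)(1 8 4 5)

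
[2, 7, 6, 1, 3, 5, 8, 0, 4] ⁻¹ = [7, 3, 0, 4, 8, 5, 2, 1, 6] 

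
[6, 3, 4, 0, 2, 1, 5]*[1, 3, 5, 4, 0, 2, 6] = [6, 4, 0, 1, 5, 3, 2]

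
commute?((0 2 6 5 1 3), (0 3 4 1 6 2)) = no:(0 2 6 5 1 3) * (0 3 4 1 6 2) = (1 4)(5 6), (0 3 4 1 6 2) * (0 2 6 5 1 3) = (1 5)(3 4)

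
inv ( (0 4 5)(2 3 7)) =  (0 5 4)(2 7 3)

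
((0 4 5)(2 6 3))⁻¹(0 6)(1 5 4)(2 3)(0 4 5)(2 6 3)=(0 5 1)(2 6)(3 4)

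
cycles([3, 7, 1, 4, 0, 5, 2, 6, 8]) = (0 3 4)(1 7 6 2)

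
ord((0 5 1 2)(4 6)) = 4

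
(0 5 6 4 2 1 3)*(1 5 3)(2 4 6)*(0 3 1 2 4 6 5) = (0 1 2)(4 6 5)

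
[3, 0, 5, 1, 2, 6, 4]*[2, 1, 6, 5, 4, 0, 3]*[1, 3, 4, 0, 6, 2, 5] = [2, 4, 1, 3, 5, 0, 6]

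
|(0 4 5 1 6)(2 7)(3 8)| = 10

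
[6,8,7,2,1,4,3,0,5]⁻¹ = [7,4,3,6,5,8,0,2,1]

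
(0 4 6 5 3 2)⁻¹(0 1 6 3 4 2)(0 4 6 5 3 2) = (0 4 1 5 2 6)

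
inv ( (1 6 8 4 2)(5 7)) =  (1 2 4 8 6)(5 7)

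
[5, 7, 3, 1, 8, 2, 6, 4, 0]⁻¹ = [8, 3, 5, 2, 7, 0, 6, 1, 4]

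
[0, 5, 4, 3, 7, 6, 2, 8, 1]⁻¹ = [0, 8, 6, 3, 2, 1, 5, 4, 7]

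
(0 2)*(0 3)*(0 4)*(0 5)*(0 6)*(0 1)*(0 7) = (0 2 3 4 5 6 1 7)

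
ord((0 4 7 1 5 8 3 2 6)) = 9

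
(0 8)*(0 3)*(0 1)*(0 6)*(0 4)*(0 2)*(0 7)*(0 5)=(0 8 3 1 6 4 2 7 5)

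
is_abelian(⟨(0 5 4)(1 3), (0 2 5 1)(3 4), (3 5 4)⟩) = no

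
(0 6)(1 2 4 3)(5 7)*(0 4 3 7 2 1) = (0 6 4 7 5 2 3)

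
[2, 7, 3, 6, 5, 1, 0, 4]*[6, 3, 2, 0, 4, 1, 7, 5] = [2, 5, 0, 7, 1, 3, 6, 4]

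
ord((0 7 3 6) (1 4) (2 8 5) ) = 12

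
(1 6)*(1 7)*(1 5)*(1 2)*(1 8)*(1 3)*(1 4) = (1 6 7 5 2 8 3 4)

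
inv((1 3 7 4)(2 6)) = (1 4 7 3)(2 6)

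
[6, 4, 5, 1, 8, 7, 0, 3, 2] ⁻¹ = [6, 3, 8, 7, 1, 2, 0, 5, 4] 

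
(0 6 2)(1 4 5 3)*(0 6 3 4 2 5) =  (0 3 1 2 6 5 4)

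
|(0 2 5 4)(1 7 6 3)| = 4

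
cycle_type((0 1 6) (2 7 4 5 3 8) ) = 3.6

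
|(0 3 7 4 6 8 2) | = 7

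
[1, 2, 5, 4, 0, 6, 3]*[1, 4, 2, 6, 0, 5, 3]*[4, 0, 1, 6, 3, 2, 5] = [3, 1, 2, 4, 0, 6, 5]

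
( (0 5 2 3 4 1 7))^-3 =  (0 4 5 1 2 7 3)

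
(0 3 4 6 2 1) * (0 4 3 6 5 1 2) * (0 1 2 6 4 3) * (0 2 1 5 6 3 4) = (1 4 6 5)(2 3)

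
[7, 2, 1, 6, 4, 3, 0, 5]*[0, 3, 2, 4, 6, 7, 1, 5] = [5, 2, 3, 1, 6, 4, 0, 7]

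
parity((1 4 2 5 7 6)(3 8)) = even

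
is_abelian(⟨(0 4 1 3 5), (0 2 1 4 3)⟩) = no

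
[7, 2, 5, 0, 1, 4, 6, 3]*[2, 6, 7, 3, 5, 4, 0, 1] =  [1, 7, 4, 2, 6, 5, 0, 3]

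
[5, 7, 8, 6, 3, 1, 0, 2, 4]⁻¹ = [6, 5, 7, 4, 8, 0, 3, 1, 2]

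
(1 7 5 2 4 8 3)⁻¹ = (1 3 8 4 2 5 7)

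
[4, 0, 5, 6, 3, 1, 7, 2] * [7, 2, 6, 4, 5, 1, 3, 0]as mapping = [0→5, 1→7, 2→1, 3→3, 4→4, 5→2, 6→0, 7→6]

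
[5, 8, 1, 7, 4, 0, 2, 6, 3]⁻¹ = [5, 2, 6, 8, 4, 0, 7, 3, 1]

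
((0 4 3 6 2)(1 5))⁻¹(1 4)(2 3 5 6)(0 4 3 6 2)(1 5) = (0 6 1 2)(3 5)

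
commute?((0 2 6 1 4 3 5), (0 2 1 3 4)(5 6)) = no:(0 2 6 1 4 3 5)*(0 2 1 3 4)(5 6) = (0 1)(2 5)(3 6), (0 2 1 3 4)(5 6)*(0 2 6 1 4 3 5) = (0 6)(1 5)(2 4)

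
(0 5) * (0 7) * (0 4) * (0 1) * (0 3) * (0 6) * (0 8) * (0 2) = (0 5 7 4 1 3 6 8 2)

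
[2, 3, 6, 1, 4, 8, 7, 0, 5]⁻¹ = [7, 3, 0, 1, 4, 8, 2, 6, 5]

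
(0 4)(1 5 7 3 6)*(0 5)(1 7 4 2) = (0 2 1)(3 6 7)(4 5)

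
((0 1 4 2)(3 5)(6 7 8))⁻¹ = (0 2 4 1)(3 5)(6 8 7)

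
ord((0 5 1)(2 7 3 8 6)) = 15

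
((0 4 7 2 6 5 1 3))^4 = (0 6)(1 7)(2 3)(4 5)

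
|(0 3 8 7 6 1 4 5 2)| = 9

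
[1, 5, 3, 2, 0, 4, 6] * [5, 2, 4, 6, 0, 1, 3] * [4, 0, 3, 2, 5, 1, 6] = [3, 0, 6, 5, 1, 4, 2]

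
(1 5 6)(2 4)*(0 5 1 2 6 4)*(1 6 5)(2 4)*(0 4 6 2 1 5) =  (0 5 1 2 4)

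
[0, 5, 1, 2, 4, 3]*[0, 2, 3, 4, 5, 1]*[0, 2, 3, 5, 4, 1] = [0, 2, 3, 5, 1, 4]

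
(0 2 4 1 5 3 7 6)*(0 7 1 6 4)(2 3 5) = (0 3 1 2)(4 6 7)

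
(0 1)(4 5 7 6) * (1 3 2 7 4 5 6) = (0 3 2 7 1)(4 6 5)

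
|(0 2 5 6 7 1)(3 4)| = 6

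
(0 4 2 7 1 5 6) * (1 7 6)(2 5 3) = (0 4 5 1 3 2 6)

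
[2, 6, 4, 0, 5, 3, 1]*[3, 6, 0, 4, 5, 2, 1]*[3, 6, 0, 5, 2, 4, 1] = [3, 6, 4, 5, 0, 2, 1]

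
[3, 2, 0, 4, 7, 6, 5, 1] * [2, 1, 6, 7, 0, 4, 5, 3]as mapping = [0→7, 1→6, 2→2, 3→0, 4→3, 5→5, 6→4, 7→1]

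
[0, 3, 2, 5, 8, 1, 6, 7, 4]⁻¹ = [0, 5, 2, 1, 8, 3, 6, 7, 4]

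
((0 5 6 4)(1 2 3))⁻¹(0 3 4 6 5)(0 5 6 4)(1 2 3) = (0 4 6 5 1)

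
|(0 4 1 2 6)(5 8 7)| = 15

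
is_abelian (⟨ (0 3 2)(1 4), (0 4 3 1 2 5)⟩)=no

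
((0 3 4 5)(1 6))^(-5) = (0 5 4 3)(1 6)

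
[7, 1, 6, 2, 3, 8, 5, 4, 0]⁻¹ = [8, 1, 3, 4, 7, 6, 2, 0, 5]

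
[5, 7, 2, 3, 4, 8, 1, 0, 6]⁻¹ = [7, 6, 2, 3, 4, 0, 8, 1, 5]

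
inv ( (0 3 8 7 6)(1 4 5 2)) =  (0 6 7 8 3)(1 2 5 4)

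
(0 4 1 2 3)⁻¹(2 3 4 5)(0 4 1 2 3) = (0 1 5 3)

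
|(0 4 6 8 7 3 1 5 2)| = 9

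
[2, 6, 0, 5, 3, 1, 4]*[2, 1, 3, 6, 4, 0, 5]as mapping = [0→3, 1→5, 2→2, 3→0, 4→6, 5→1, 6→4]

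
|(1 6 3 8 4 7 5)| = 7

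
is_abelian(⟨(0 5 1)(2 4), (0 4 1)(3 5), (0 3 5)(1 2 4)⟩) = no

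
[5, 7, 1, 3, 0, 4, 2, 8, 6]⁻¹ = [4, 2, 6, 3, 5, 0, 8, 1, 7]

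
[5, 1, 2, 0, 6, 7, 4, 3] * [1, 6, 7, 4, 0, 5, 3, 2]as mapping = [0→5, 1→6, 2→7, 3→1, 4→3, 5→2, 6→0, 7→4]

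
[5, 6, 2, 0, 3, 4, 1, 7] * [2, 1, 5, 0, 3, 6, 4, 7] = [6, 4, 5, 2, 0, 3, 1, 7]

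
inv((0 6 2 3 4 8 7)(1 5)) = (0 7 8 4 3 2 6)(1 5)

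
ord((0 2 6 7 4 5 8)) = 7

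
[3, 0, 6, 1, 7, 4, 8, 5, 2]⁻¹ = [1, 3, 8, 0, 5, 7, 2, 4, 6]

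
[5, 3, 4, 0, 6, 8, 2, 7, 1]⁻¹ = [3, 8, 6, 1, 2, 0, 4, 7, 5]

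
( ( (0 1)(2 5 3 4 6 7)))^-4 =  (2 3 6)(4 7 5)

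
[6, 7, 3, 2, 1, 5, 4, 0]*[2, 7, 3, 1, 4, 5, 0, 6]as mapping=[0→0, 1→6, 2→1, 3→3, 4→7, 5→5, 6→4, 7→2]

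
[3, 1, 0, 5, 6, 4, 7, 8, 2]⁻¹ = [2, 1, 8, 0, 5, 3, 4, 6, 7]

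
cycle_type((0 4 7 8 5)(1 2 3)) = 3.5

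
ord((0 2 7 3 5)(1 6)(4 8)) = 10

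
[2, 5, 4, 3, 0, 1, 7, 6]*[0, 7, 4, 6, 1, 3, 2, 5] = [4, 3, 1, 6, 0, 7, 5, 2]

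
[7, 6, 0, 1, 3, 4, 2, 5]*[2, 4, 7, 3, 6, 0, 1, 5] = [5, 1, 2, 4, 3, 6, 7, 0]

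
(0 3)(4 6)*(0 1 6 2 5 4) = (0 3 1 6)(2 5 4)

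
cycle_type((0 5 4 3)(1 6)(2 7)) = 2^2.4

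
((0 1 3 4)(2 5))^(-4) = ()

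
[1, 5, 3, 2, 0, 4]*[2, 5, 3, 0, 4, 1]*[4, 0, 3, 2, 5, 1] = [1, 0, 4, 2, 3, 5] 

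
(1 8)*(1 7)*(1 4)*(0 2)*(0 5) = (0 2 5)(1 8 7 4)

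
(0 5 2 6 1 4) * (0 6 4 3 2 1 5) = (1 3 2 4 6 5)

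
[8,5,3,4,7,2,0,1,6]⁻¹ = [6,7,5,2,3,1,8,4,0]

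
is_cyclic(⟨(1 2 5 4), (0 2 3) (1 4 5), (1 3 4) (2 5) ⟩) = no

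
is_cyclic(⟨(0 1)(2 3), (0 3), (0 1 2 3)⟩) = no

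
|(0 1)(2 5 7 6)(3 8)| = 4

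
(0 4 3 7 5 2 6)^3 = (0 7 6 3 2 4 5)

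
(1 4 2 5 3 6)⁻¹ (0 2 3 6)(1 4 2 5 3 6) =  (0 5 6 1)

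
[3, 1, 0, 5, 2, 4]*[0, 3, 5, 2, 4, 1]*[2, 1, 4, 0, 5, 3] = [4, 0, 2, 1, 3, 5]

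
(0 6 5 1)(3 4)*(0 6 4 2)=(0 4 3 2)(1 6 5)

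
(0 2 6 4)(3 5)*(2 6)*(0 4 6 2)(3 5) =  (0 2)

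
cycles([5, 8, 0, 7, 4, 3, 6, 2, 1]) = (0 5 3 7 2)(1 8)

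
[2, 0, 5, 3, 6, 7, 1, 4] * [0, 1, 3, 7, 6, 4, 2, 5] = [3, 0, 4, 7, 2, 5, 1, 6]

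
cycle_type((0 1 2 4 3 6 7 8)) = 8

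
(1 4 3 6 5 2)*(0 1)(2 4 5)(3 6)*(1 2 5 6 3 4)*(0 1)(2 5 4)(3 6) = (0 5)(1 3 2)(4 6)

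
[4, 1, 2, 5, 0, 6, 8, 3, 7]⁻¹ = [4, 1, 2, 7, 0, 3, 5, 8, 6]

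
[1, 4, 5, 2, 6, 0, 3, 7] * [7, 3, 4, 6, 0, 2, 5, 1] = [3, 0, 2, 4, 5, 7, 6, 1]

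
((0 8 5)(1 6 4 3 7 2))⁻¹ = (0 5 8)(1 2 7 3 4 6)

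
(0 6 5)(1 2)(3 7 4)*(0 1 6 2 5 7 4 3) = (0 2 6 7 3 4)(1 5)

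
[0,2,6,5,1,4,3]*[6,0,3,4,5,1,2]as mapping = [0→6,1→3,2→2,3→1,4→0,5→5,6→4]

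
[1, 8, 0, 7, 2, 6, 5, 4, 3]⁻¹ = [2, 0, 4, 8, 7, 6, 5, 3, 1]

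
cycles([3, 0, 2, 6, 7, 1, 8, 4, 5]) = (0 3 6 8 5 1)(4 7)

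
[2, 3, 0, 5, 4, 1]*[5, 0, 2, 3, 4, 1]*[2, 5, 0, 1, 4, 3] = [0, 1, 3, 5, 4, 2]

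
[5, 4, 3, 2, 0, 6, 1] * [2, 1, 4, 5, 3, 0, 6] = [0, 3, 5, 4, 2, 6, 1]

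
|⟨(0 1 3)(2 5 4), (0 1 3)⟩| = 9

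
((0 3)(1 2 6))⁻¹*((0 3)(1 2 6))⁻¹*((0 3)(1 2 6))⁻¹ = (0 3)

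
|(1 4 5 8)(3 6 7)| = 12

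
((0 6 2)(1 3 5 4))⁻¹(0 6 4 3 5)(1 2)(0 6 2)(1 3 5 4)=(0 3)(1 5 4 6 2)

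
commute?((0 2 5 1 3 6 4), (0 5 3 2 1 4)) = no:(0 2 5 1 3 6 4)*(0 5 3 2 1 4) = (0 1 2 3 6)(4 5), (0 5 3 2 1 4)*(0 2 5 1 3 6 4) = (0 1)(2 3 5 6 4)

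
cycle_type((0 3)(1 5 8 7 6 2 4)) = 2.7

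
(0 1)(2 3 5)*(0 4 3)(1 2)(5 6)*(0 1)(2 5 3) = (0 5)(1 4 2)(3 6)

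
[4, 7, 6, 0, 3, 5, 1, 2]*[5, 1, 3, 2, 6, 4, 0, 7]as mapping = [0→6, 1→7, 2→0, 3→5, 4→2, 5→4, 6→1, 7→3]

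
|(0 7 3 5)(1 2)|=4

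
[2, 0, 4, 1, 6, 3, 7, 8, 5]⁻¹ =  [1, 3, 0, 5, 2, 8, 4, 6, 7]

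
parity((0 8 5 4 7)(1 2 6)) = even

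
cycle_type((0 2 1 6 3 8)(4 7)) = 2.6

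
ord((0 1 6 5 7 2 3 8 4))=9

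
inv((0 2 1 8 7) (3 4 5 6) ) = (0 7 8 1 2) (3 6 5 4) 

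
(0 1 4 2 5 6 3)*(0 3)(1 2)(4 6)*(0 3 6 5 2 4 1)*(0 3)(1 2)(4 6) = (0 6)(1 5 2)(3 4)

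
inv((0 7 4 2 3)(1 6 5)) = (0 3 2 4 7)(1 5 6)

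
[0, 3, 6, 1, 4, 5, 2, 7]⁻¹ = [0, 3, 6, 1, 4, 5, 2, 7]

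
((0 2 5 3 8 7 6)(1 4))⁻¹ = (0 6 7 8 3 5 2)(1 4)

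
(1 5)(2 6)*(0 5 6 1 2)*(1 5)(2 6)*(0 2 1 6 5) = (0 6 2)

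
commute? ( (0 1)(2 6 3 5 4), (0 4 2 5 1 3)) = no: (0 1)(2 6 3 5 4)*(0 4 2 5 1 3) = (0 3 1 4 5 2 6), (0 4 2 5 1 3)*(0 1)(2 6 3 5 4) = (0 2 4 6 3 1 5)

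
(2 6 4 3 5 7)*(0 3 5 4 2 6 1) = (0 3 4 5 7 6 2 1)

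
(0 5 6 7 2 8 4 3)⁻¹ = (0 3 4 8 2 7 6 5)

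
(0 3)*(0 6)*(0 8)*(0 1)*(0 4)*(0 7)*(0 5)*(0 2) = (0 3 6 8 1 4 7 5 2)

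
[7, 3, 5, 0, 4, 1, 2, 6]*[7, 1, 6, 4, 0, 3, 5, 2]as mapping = [0→2, 1→4, 2→3, 3→7, 4→0, 5→1, 6→6, 7→5]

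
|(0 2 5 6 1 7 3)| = 7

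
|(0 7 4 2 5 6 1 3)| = 8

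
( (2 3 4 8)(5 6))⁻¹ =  (2 8 4 3)(5 6)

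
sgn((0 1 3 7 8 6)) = -1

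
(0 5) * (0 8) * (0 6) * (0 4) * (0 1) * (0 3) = (0 5 8 6 4 1 3)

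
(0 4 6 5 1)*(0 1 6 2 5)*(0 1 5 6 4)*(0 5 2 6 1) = (0 5 4 6)(1 2)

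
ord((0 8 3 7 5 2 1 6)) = 8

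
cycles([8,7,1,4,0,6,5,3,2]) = (0 8 2 1 7 3 4)(5 6)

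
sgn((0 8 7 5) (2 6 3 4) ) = 1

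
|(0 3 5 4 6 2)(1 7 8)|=6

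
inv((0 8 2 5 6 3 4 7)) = (0 7 4 3 6 5 2 8)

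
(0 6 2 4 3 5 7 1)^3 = (0 4 7 6 3 1 2 5)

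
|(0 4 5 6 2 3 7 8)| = 8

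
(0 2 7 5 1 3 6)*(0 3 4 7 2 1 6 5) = (0 1 4 7)(3 5 6)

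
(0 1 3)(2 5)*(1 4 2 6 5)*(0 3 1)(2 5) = (0 4 5 6 2)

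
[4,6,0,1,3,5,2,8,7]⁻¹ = [2,3,6,4,0,5,1,8,7]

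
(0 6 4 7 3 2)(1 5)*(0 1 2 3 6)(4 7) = (1 5 2)(6 7)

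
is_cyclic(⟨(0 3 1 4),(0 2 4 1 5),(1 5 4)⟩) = no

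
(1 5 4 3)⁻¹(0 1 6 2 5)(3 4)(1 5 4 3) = (0 5 6 2 4)(1 3)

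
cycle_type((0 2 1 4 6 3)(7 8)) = 2.6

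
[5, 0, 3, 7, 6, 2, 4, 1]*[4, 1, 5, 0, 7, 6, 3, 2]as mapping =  [0→6, 1→4, 2→0, 3→2, 4→3, 5→5, 6→7, 7→1]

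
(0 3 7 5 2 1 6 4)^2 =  (0 7 2 6)(1 4 3 5)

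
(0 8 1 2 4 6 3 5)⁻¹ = (0 5 3 6 4 2 1 8)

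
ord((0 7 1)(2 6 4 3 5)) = 15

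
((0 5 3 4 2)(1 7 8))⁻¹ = (0 2 4 3 5)(1 8 7)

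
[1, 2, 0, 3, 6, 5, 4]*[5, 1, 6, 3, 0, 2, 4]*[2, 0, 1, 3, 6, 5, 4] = [0, 4, 5, 3, 6, 1, 2]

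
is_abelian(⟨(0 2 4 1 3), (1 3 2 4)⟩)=no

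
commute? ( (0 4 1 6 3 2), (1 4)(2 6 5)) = no: (0 4 1 6 3 2)*(1 4)(2 6 5) = (0 1 5 2)(3 6), (1 4)(2 6 5)*(0 4 1 6 3 2) = (0 4 6 5)(2 3)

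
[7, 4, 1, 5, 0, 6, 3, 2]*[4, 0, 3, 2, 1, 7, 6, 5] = [5, 1, 0, 7, 4, 6, 2, 3]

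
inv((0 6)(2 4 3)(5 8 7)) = (0 6)(2 3 4)(5 7 8)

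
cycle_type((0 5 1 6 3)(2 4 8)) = 3.5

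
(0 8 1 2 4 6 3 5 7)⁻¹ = (0 7 5 3 6 4 2 1 8)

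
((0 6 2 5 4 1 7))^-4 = (0 5 7 2 1 6 4)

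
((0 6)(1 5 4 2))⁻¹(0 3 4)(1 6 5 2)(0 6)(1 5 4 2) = (0 4 1 5)(2 6 3)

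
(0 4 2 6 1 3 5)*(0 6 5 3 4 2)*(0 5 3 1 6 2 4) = (0 4 5 2 3 1)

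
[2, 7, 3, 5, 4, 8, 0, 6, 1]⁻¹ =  [6, 8, 0, 2, 4, 3, 7, 1, 5]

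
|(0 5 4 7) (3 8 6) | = 12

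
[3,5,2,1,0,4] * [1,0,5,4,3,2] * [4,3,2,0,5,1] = [5,2,1,4,3,0]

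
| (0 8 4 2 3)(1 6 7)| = 15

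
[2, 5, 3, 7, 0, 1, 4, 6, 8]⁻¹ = [4, 5, 0, 2, 6, 1, 7, 3, 8]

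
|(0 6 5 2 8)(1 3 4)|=15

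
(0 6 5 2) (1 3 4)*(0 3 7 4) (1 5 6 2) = (0 2 3) (1 7 4 5) 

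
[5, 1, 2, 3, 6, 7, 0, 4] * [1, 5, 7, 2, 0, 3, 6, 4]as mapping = [0→3, 1→5, 2→7, 3→2, 4→6, 5→4, 6→1, 7→0]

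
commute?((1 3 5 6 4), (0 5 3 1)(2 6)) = no:(1 3 5 6 4) * (0 5 3 1)(2 6) = (0 5 2 6 4), (0 5 3 1)(2 6) * (1 3 5 6 4) = (0 6 2 4 1)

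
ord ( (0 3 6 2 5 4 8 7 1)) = 9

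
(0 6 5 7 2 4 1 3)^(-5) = (0 7 1 6 2 3 5 4)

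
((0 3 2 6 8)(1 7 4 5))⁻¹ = (0 8 6 2 3)(1 5 4 7)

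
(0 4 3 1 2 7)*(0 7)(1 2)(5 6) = (0 4 3 2)(5 6)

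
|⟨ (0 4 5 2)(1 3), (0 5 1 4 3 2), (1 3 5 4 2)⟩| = 720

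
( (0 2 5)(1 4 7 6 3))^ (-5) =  (0 2 5)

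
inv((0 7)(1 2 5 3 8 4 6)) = (0 7)(1 6 4 8 3 5 2)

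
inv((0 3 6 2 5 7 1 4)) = (0 4 1 7 5 2 6 3)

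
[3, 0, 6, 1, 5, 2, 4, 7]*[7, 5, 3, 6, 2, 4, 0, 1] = [6, 7, 0, 5, 4, 3, 2, 1] 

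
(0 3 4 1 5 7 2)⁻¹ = (0 2 7 5 1 4 3)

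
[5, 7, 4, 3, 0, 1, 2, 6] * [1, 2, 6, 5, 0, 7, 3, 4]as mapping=[0→7, 1→4, 2→0, 3→5, 4→1, 5→2, 6→6, 7→3]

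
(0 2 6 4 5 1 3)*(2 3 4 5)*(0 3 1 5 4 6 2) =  (0 1 6 4)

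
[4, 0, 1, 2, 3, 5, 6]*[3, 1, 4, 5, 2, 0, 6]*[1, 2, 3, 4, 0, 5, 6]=[3, 4, 2, 0, 5, 1, 6]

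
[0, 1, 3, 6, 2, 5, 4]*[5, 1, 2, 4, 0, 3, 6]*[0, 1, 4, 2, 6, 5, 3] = [5, 1, 6, 3, 4, 2, 0]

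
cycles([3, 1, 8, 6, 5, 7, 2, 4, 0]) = (0 3 6 2 8)(4 5 7)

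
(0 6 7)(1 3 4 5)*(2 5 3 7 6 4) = (0 4 3 2 5 1 7)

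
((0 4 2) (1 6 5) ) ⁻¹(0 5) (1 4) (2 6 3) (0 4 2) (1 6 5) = (0 5 3) (1 4) (2 6) 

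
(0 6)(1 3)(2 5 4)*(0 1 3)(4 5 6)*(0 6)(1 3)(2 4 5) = (0 5 2)(1 6 3)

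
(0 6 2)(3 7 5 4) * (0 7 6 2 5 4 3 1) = (0 2 7 4 1)(3 6 5)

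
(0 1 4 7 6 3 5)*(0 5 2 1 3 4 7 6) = (0 3 2 1 7) (4 6) 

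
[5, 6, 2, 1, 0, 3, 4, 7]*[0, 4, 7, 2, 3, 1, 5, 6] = [1, 5, 7, 4, 0, 2, 3, 6] 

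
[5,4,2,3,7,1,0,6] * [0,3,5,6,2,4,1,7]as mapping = [0→4,1→2,2→5,3→6,4→7,5→3,6→0,7→1]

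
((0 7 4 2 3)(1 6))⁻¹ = (0 3 2 4 7)(1 6)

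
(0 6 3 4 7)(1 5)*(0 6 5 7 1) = (0 5)(1 7 6 3 4)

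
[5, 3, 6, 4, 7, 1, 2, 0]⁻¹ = [7, 5, 6, 1, 3, 0, 2, 4]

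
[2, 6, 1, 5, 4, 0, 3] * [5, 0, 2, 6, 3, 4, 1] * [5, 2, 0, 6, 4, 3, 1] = [0, 2, 5, 4, 6, 3, 1]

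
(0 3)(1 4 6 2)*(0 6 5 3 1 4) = (0 1)(2 4 5 3 6)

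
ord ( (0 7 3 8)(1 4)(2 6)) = 4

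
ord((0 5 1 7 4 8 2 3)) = 8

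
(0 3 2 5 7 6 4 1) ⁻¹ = (0 1 4 6 7 5 2 3) 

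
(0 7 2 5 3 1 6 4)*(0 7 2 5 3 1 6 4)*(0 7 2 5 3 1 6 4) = (0 5 6 7 3 4 2 1)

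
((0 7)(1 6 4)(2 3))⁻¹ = (0 7)(1 4 6)(2 3)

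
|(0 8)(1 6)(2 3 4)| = 6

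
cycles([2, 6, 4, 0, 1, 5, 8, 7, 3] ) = (0 2 4 1 6 8 3)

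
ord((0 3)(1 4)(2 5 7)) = 6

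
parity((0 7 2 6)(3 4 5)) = odd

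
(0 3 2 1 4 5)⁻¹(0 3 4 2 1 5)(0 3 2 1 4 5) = (0 3 2 5 1 4)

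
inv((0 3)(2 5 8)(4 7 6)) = (0 3)(2 8 5)(4 6 7)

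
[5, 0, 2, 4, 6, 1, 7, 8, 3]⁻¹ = [1, 5, 2, 8, 3, 0, 4, 6, 7]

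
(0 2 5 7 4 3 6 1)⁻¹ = (0 1 6 3 4 7 5 2)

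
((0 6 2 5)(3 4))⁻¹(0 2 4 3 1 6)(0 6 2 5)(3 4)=(1 2 6 5 3 4)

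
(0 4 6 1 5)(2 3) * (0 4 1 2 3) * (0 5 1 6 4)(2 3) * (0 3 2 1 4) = (0 6 2 5 3 1 4)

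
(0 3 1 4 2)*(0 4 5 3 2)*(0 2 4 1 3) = (0 4 2 1 5)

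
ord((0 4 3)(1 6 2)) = 3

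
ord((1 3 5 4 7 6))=6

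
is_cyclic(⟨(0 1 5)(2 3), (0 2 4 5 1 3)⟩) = no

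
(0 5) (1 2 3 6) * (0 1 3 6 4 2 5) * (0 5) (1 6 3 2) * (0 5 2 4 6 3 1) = (0 2 1 5 3 6 4) 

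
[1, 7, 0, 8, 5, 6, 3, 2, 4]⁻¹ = [2, 0, 7, 6, 8, 4, 5, 1, 3]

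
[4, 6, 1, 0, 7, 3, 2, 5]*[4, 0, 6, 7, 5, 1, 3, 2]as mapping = [0→5, 1→3, 2→0, 3→4, 4→2, 5→7, 6→6, 7→1]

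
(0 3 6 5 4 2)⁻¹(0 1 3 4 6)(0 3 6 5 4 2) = (1 6 2 5 3)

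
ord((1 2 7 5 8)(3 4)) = 10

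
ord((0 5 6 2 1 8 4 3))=8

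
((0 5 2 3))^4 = ()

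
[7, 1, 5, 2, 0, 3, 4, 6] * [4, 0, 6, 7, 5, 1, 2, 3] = [3, 0, 1, 6, 4, 7, 5, 2]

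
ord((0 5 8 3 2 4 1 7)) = 8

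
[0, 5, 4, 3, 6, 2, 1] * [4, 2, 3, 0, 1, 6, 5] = [4, 6, 1, 0, 5, 3, 2]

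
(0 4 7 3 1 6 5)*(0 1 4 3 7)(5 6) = (0 3 4)(1 5)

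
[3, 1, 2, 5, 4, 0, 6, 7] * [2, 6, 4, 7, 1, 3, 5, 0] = [7, 6, 4, 3, 1, 2, 5, 0]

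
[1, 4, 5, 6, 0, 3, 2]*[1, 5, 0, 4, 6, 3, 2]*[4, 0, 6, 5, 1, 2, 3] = [2, 3, 5, 6, 0, 1, 4]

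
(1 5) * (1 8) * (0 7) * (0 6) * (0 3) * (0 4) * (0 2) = (0 7 6 3 4 2)(1 5 8)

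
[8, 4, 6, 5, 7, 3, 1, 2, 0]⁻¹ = [8, 6, 7, 5, 1, 3, 2, 4, 0]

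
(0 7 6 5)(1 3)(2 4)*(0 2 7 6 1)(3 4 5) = (0 6 3)(1 4 7)(2 5)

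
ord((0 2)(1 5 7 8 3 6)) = 6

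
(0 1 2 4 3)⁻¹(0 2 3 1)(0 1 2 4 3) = (0 2 1 4)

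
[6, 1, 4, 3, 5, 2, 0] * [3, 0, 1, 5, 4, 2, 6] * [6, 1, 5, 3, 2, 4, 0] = [0, 6, 2, 4, 5, 1, 3]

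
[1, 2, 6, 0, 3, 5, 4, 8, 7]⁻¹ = [3, 0, 1, 4, 6, 5, 2, 8, 7]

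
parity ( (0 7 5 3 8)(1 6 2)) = even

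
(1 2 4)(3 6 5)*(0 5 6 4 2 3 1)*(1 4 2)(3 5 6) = (0 6 3 2 1 5 4)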